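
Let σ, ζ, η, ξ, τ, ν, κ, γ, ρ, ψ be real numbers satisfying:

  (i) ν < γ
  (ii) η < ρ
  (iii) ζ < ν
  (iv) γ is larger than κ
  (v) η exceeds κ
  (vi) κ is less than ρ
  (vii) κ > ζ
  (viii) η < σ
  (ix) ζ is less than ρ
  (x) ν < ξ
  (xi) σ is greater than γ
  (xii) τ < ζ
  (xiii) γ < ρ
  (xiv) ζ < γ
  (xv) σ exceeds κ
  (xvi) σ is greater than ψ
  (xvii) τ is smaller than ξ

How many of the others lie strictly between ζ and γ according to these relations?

2

Chaining upward from ζ reaches: κ, ν, ξ, η, ρ, σ.
Chaining downward from γ reaches: τ, κ, ν.
Strictly between ζ and γ are those in both lists: κ, ν — 2 elements.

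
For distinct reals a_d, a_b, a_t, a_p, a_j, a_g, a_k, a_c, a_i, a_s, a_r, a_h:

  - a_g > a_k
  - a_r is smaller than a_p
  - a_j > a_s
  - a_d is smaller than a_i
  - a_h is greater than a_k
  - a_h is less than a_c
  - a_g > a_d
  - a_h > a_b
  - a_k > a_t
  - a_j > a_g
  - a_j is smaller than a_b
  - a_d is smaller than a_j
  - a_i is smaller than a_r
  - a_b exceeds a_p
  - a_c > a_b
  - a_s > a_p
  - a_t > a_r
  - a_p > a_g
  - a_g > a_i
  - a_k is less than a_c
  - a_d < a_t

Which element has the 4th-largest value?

a_j

Chaining the given pairs: a_d < a_i < a_r < a_t < a_k < a_g < a_p < a_s < a_j < a_b < a_h < a_c.
Counting 4 from the largest end gives a_j.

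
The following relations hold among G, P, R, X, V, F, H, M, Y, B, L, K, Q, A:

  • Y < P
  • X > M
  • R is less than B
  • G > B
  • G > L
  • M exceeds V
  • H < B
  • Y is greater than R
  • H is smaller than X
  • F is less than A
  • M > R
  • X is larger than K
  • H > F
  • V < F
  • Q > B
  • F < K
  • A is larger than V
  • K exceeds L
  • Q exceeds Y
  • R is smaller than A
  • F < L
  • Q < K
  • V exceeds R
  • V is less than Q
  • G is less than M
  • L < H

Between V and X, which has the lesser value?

Following the relations from V: V < F < L < H < B < Q < K < X.
So V < X; V is the smaller of the two.

V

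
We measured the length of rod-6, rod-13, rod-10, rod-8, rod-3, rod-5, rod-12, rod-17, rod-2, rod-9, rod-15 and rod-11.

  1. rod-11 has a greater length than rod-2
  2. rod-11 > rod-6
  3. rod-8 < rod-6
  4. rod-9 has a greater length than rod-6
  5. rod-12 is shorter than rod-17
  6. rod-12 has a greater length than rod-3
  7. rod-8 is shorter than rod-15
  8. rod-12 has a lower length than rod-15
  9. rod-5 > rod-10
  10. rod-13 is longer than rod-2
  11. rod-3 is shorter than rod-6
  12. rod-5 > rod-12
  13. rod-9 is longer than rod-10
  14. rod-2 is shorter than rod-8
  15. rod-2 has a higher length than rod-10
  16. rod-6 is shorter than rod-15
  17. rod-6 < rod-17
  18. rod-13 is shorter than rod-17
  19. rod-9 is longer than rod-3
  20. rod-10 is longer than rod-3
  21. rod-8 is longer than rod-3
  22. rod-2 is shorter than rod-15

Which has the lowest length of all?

rod-3

Chaining upward from rod-3: directly above it, rod-12, rod-10, rod-8, rod-6, rod-9; then rod-2, rod-15, rod-11, rod-5, rod-17; then rod-13.
That covers every other element, and nothing is given below rod-3, so rod-3 is the lowest length.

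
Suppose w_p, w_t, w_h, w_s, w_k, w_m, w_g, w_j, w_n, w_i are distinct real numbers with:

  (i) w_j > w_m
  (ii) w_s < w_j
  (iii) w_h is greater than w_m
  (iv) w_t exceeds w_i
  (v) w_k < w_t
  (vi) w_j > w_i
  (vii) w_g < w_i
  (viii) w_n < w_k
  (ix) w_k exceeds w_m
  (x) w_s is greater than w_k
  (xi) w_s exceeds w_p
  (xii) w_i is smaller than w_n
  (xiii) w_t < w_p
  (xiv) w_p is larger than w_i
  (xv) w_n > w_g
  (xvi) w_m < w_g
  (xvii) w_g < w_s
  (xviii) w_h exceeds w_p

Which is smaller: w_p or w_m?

The relevant relations are w_m < w_g; w_g < w_i; w_i < w_n; w_n < w_k; w_k < w_t; w_t < w_p.
Chaining these gives w_m < w_g < w_i < w_n < w_k < w_t < w_p.
So w_m < w_p; w_m is the smaller of the two.

w_m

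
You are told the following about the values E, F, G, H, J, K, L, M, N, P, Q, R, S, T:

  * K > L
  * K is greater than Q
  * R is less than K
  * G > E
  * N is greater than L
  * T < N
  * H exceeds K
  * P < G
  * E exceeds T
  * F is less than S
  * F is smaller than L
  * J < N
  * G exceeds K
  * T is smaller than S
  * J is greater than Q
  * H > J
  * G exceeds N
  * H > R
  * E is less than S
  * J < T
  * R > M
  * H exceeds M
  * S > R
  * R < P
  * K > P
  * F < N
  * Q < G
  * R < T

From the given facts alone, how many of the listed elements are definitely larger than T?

4

The elements the relations force above T are E, N, G, S — no chain reaches any other.
That is 4.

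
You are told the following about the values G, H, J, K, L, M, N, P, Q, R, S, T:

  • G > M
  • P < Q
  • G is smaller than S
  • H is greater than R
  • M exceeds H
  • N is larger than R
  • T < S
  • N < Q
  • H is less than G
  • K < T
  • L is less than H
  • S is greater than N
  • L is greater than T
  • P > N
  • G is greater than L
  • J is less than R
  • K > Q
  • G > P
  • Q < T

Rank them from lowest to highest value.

J < R < N < P < Q < K < T < L < H < M < G < S

Nothing is placed below J, so it is least; from there J < R; R < N; N < P; P < Q; Q < K; K < T; T < L; L < H; H < M; M < G; G < S, each given directly.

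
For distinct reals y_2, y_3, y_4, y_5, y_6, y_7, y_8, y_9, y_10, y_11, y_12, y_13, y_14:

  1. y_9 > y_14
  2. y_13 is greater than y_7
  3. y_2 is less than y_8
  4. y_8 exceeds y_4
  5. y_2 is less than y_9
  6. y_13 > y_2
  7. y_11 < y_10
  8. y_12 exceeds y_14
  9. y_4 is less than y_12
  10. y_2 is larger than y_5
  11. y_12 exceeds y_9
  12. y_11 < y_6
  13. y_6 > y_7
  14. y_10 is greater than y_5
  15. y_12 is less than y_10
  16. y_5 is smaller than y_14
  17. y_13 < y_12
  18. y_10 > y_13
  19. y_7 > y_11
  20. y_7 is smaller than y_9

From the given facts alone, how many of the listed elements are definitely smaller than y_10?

Directly below y_10: y_11, y_5, y_13, y_12.
One step further: y_4, y_7, y_14, y_2, y_9 (9 so far).
Nothing else is reachable below y_10; 9 in all.

9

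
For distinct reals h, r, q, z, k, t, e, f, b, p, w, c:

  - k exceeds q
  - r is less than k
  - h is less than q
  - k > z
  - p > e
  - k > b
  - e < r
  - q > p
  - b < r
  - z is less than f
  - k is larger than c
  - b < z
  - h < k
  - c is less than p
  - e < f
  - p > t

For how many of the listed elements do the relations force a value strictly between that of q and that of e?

1

Chaining upward from e reaches: p, f, r, k.
Chaining downward from q reaches: h, c, t, p.
Strictly between e and q are those in both lists: p — 1 element.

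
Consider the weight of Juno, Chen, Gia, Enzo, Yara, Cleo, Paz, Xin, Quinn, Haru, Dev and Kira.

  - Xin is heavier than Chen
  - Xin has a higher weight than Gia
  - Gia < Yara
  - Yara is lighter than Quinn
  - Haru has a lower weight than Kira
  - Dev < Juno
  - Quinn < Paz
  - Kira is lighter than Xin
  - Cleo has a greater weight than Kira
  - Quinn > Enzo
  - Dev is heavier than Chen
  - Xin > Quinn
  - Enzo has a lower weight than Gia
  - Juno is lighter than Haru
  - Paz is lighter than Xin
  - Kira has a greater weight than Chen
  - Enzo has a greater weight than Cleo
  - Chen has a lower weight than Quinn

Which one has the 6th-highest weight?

Chaining the given pairs: Chen < Dev < Juno < Haru < Kira < Cleo < Enzo < Gia < Yara < Quinn < Paz < Xin.
The 6th largest is Enzo.

Enzo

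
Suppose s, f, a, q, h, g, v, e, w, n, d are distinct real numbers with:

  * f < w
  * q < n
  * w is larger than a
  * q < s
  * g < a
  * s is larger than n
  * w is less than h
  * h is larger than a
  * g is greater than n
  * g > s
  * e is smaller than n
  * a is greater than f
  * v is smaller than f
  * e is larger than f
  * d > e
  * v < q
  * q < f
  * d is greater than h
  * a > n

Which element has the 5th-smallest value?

Chaining the given pairs: v < q < f < e < n < s < g < a < w < h < d.
Counting 5 from the smallest end gives n.

n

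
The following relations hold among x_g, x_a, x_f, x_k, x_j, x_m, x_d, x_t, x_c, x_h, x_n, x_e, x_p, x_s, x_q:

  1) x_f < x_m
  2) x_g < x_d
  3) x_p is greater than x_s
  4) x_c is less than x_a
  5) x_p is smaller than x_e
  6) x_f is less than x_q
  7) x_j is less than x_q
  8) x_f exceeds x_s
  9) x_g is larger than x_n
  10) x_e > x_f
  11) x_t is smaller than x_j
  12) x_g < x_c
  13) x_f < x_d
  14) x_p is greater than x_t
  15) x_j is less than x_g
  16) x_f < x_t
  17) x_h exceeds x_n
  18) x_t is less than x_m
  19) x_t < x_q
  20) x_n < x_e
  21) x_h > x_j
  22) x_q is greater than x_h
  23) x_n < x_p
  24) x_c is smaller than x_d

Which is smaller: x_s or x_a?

x_s < x_f and x_f < x_t give x_s < x_t.
Then x_t < x_j extends the chain to x_j.
Then x_j < x_g extends the chain to x_g.
With x_g < x_c: x_s < x_f < x_t < x_j < x_g < x_c.
With x_c < x_a: x_s < x_f < x_t < x_j < x_g < x_c < x_a.
So x_s < x_a; x_s is the smaller of the two.

x_s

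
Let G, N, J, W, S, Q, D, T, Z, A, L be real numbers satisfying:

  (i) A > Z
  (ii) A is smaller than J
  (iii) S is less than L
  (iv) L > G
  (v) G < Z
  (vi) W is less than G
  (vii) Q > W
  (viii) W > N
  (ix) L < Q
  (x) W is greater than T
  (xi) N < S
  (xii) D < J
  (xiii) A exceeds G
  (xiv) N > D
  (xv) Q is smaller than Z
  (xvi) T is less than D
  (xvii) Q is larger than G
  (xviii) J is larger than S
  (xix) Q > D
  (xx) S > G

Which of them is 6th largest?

Piecing the relations together gives one ordering: T < D < N < W < G < S < L < Q < Z < A < J.
Counting 6 from the largest end gives S.

S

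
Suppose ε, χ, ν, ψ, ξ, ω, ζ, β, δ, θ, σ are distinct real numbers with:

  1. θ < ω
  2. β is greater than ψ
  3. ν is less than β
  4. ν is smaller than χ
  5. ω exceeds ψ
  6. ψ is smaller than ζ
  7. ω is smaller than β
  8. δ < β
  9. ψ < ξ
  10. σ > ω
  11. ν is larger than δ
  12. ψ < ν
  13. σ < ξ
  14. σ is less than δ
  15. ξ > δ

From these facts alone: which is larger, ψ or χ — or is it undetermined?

χ

Chaining the given relations: ψ < ω < σ < δ < ν < χ.
So χ is larger.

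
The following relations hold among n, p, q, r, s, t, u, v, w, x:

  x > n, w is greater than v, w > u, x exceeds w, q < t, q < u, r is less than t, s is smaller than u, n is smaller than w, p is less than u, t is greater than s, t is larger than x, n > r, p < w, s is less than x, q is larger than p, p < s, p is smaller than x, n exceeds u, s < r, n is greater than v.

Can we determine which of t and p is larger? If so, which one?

t

p < q and q < u give p < u.
Then u < n extends the chain to n.
With n < w: p < q < u < n < w.
With w < x: p < q < u < n < w < x.
With x < t: p < q < u < n < w < x < t.
So t is larger.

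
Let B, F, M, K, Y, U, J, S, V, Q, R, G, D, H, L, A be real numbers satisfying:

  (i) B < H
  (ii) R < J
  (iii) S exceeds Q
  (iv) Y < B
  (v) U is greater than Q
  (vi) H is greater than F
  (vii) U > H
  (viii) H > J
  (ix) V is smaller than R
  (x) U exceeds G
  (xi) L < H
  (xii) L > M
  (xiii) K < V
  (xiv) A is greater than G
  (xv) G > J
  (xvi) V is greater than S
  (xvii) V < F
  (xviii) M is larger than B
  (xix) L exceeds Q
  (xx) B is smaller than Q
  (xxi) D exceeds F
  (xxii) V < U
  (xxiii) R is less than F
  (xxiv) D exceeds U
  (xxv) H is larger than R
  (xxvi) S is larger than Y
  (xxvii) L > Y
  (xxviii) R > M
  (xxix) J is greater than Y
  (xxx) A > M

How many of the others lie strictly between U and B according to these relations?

10

The relations place B below U. An element lies strictly between them when it is forced above B and also forced below U.
Above B: {Q, M, S, L, V, R, J, F, H, G, D, A}. Below U: {Y, Q, M, S, L, K, V, R, J, F, H, G}.
Intersection: {Q, M, S, L, V, R, J, F, H, G} — 10.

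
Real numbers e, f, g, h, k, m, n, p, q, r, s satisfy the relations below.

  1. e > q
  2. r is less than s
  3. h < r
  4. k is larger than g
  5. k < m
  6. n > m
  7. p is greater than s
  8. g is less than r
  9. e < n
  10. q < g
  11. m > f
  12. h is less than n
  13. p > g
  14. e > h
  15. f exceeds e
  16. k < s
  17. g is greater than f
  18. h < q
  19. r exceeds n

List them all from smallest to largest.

Nothing is placed below h, so it is least; from there h < q; q < e; e < f; f < g; g < k; k < m; m < n; n < r; r < s; s < p, each given directly.

h < q < e < f < g < k < m < n < r < s < p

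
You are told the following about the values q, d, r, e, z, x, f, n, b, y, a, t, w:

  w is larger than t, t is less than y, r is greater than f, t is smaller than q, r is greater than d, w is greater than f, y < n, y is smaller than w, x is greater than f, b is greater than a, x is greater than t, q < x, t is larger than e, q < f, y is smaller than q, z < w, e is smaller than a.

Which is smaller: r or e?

e

e < t and t < y give e < y.
With y < q: e < t < y < q.
Then q < f extends the chain to f.
Then f < r extends the chain to r.
So e < r; e is the smaller of the two.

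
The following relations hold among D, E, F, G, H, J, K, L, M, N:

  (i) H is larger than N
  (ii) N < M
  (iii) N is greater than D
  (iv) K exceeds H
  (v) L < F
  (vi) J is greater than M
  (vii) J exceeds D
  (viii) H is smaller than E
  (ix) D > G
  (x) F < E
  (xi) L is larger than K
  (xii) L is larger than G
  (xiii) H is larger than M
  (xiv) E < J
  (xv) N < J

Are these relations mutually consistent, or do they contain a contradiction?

consistent

The single ordering G < D < N < M < H < K < L < F < E < J satisfies every listed relation, so no contradiction arises.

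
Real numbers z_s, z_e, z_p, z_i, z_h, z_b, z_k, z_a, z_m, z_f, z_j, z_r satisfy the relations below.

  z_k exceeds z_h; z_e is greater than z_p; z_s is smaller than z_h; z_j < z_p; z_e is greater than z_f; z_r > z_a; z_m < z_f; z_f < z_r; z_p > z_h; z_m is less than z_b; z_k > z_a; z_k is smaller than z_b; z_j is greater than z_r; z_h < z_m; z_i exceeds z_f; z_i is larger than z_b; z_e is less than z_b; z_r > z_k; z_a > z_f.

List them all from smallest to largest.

Each adjacent pair is fixed by a given relation: z_s < z_h; z_h < z_m; z_m < z_f; z_f < z_a; z_a < z_k; z_k < z_r; z_r < z_j; z_j < z_p; z_p < z_e; z_e < z_b; z_b < z_i. Chaining them end to end gives the full order.

z_s < z_h < z_m < z_f < z_a < z_k < z_r < z_j < z_p < z_e < z_b < z_i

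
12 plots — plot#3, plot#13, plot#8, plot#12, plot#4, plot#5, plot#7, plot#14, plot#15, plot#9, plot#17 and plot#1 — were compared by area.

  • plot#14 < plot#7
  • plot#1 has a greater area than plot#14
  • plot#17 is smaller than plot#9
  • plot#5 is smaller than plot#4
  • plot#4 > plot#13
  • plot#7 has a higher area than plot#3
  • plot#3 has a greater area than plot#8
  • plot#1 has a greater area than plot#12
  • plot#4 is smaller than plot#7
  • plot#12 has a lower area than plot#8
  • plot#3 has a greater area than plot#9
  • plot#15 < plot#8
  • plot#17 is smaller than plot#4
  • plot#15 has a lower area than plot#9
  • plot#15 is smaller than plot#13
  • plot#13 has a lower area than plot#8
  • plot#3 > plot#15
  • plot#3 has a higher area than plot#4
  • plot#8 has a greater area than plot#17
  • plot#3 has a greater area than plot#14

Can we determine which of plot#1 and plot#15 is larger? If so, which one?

Following every chain through plot#15: above plot#15 we get plot#13, plot#8, plot#4, plot#9, plot#3, plot#7.
plot#1 is not reached, and no chain runs the other way from plot#1 to plot#15.
So the given relations leave the order of plot#15 and plot#1 undetermined.

undetermined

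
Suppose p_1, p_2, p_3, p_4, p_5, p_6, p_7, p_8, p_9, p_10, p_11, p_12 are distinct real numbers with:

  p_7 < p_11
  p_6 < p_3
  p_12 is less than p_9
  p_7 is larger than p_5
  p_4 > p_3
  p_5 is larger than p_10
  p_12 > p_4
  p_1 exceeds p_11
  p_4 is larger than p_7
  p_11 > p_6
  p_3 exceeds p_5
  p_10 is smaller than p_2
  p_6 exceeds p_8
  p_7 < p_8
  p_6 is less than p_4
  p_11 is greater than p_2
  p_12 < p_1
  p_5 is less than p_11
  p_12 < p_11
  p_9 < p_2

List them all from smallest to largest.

p_10 < p_5 < p_7 < p_8 < p_6 < p_3 < p_4 < p_12 < p_9 < p_2 < p_11 < p_1

Each adjacent pair is fixed by a given relation: p_10 < p_5; p_5 < p_7; p_7 < p_8; p_8 < p_6; p_6 < p_3; p_3 < p_4; p_4 < p_12; p_12 < p_9; p_9 < p_2; p_2 < p_11; p_11 < p_1. Chaining them end to end gives the full order.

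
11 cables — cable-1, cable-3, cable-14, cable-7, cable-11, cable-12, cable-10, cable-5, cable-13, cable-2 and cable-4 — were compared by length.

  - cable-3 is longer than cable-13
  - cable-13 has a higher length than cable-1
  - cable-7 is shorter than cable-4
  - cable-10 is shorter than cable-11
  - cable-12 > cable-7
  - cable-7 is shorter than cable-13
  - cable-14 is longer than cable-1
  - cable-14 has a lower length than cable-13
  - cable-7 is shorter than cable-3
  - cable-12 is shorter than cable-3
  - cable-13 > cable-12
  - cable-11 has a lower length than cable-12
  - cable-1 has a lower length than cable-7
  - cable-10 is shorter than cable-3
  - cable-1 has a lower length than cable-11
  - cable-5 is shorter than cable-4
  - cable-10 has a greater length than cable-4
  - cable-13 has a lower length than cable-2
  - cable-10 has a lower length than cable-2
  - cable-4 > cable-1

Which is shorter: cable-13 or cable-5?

cable-5 < cable-4 < cable-10 < cable-11 < cable-12 < cable-13, by transitivity through cable-4, cable-10, cable-11, cable-12.
So cable-5 < cable-13; cable-5 is the shorter of the two.

cable-5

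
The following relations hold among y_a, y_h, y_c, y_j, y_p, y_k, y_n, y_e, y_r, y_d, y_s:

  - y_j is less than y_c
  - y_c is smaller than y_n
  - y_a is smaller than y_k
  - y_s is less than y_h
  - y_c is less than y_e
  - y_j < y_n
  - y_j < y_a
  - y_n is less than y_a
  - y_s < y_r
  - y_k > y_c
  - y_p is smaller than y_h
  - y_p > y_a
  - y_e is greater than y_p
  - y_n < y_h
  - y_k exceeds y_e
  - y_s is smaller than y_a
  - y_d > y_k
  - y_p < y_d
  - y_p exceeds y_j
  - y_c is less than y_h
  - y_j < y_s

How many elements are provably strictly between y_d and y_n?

The relations place y_n below y_d. An element lies strictly between them when it is forced above y_n and also forced below y_d.
Above y_n: {y_a, y_p, y_e, y_h, y_k}. Below y_d: {y_j, y_c, y_s, y_a, y_p, y_e, y_k}.
Intersection: {y_a, y_p, y_e, y_k} — 4.

4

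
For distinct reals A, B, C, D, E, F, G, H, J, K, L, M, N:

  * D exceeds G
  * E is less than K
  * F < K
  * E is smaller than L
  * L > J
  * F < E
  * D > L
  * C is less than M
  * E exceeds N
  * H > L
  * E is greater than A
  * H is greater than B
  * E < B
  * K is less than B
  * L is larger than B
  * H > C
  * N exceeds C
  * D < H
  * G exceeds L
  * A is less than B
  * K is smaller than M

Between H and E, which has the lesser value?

E

Chaining the given relations: E < K < B < L < G < D < H.
So E < H; E is the smaller of the two.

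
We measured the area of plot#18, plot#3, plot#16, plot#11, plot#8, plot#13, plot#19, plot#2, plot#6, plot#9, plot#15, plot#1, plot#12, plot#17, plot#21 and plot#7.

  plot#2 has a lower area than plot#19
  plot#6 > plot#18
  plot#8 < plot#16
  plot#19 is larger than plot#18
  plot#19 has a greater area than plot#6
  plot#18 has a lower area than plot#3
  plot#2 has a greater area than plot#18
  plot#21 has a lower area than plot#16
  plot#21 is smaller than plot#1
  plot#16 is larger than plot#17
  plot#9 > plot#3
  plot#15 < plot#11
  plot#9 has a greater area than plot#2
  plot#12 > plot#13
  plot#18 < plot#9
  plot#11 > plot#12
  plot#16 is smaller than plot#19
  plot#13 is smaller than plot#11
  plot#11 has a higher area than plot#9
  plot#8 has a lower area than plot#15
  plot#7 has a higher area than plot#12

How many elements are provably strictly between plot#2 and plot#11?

The relations place plot#2 below plot#11. An element lies strictly between them when it is forced above plot#2 and also forced below plot#11.
Above plot#2: {plot#19, plot#9}. Below plot#11: {plot#18, plot#8, plot#13, plot#3, plot#12, plot#9, plot#15}.
Intersection: {plot#9} — 1.

1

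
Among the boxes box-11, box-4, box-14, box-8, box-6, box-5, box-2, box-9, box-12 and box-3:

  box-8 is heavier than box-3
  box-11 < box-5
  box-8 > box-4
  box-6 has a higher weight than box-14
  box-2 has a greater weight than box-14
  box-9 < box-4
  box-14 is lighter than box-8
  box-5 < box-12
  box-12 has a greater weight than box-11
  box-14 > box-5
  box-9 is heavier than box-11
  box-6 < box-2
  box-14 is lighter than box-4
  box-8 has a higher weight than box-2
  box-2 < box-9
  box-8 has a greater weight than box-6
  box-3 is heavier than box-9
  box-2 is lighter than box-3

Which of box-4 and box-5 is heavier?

box-4

box-5 < box-14 and box-14 < box-6 give box-5 < box-6.
Then box-6 < box-2 extends the chain to box-2.
With box-2 < box-9: box-5 < box-14 < box-6 < box-2 < box-9.
With box-9 < box-4: box-5 < box-14 < box-6 < box-2 < box-9 < box-4.
So box-5 < box-4; box-4 is the heavier of the two.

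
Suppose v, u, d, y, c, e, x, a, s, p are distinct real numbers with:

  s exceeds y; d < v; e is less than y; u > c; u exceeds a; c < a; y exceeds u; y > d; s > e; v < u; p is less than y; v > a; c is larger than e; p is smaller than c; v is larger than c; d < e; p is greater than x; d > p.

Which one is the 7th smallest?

v

Chaining the given pairs: x < p < d < e < c < a < v < u < y < s.
Counting 7 from the smallest end gives v.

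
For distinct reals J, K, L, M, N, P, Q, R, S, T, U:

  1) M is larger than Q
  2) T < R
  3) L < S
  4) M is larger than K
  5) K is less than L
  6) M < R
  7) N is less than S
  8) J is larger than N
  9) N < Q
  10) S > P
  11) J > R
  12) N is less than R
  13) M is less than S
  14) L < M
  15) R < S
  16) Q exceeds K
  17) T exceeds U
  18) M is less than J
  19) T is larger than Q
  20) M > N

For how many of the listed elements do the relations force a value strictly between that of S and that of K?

The relations place K below S. An element lies strictly between them when it is forced above K and also forced below S.
Above K: {Q, L, T, M, R, J}. Below S: {N, U, Q, L, T, M, R, P}.
Intersection: {Q, L, T, M, R} — 5.

5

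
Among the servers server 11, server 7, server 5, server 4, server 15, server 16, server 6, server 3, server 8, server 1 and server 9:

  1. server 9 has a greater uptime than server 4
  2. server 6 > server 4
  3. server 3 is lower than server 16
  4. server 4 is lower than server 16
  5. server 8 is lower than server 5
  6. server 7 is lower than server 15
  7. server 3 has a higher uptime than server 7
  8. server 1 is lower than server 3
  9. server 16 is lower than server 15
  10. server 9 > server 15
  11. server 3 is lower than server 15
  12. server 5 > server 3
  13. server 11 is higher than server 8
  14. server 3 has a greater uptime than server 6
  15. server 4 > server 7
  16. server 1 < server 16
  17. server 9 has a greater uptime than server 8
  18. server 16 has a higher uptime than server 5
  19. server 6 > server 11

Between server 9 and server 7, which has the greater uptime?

server 9

Chaining the given relations: server 7 < server 4 < server 6 < server 3 < server 5 < server 16 < server 15 < server 9.
So server 7 < server 9; server 9 is the higher of the two.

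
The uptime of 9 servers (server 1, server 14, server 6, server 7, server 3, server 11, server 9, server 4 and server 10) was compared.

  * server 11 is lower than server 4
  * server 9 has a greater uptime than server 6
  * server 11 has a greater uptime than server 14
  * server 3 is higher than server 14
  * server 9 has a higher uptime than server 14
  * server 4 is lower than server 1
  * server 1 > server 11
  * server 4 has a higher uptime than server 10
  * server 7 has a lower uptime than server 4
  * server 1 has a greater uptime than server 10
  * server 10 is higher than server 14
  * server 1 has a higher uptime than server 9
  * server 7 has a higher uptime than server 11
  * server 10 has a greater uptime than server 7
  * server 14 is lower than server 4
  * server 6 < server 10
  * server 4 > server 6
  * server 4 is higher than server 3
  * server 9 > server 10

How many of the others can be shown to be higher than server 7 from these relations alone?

From server 7 the given relations immediately reach server 10, server 4.
From those, server 9, server 1 — 4 in total.
Nothing else is reachable above server 7; 4 in all.

4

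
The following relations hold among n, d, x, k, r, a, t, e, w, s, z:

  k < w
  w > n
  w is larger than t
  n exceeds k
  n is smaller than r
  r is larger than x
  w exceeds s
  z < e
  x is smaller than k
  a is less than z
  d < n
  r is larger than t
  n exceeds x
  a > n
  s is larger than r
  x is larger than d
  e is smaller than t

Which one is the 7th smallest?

The consecutive relations fix a unique order: d < x < k < n < a < z < e < t < r < s < w.
Counting 7 from the smallest end gives e.

e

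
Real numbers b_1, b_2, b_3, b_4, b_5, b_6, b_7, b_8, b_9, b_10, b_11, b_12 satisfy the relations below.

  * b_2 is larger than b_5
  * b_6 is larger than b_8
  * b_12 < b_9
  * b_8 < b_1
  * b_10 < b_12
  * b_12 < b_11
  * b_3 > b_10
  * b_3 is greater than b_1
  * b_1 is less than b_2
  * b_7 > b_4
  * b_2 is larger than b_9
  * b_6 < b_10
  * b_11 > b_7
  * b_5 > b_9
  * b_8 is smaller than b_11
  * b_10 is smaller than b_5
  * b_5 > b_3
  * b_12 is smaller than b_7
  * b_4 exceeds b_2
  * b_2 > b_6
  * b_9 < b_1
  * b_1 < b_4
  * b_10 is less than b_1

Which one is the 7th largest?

The consecutive relations fix a unique order: b_8 < b_6 < b_10 < b_12 < b_9 < b_1 < b_3 < b_5 < b_2 < b_4 < b_7 < b_11.
The 7th largest is b_1.

b_1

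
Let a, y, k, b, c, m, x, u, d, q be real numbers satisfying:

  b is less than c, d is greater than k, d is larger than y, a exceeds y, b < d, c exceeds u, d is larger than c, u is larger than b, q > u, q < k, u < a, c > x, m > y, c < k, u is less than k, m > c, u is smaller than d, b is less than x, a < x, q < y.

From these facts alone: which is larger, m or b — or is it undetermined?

m

b < u < q < y < a < x < c < m, by transitivity through u, q, y, a, x, c.
So m is larger.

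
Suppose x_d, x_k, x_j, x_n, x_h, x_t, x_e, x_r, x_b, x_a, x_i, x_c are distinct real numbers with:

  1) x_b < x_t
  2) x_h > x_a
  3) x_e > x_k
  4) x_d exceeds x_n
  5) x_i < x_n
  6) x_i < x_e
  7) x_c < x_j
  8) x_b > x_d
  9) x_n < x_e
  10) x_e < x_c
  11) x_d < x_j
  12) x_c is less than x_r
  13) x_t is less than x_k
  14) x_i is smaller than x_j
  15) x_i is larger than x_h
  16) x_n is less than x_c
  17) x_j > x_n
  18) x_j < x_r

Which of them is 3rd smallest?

The consecutive relations fix a unique order: x_a < x_h < x_i < x_n < x_d < x_b < x_t < x_k < x_e < x_c < x_j < x_r.
Counting 3 from the smallest end gives x_i.

x_i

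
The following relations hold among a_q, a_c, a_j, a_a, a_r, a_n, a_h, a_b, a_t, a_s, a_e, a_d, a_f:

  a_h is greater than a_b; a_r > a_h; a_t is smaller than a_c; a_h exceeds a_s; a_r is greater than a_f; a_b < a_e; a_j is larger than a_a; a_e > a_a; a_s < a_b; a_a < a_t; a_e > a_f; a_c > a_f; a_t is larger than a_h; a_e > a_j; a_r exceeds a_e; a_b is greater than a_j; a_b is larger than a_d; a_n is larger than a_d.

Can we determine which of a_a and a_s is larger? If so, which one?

undetermined

Following every chain through a_s: above a_s we get a_b, a_h, a_t, a_e, a_c, a_r.
a_a is not reached, and no chain runs the other way from a_a to a_s.
So the given relations leave the order of a_s and a_a undetermined.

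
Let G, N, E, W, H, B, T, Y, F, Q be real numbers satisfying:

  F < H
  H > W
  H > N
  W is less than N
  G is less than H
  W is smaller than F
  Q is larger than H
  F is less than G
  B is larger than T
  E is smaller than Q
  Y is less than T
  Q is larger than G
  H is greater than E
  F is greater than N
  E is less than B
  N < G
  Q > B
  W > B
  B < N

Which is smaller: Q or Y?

Following the relations from Y: Y < T < B < W < N < F < G < H < Q.
So Y < Q; Y is the smaller of the two.

Y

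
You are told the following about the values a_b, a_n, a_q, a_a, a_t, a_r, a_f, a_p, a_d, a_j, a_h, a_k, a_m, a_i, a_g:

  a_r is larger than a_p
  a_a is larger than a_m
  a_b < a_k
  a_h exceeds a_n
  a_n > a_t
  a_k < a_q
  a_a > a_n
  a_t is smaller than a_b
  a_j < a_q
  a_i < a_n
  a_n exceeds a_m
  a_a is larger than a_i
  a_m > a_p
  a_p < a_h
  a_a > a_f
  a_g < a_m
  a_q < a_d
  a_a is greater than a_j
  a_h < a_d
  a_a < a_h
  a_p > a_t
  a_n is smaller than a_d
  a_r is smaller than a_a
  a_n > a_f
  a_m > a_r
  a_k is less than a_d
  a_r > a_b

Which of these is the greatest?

Chaining downward from a_d: directly below it, a_k, a_n, a_h, a_q; then a_t, a_b, a_j, a_p, a_f, a_i, a_m, a_a; then a_g, a_r.
That covers every other element, and nothing is given above a_d, so a_d is the greatest.

a_d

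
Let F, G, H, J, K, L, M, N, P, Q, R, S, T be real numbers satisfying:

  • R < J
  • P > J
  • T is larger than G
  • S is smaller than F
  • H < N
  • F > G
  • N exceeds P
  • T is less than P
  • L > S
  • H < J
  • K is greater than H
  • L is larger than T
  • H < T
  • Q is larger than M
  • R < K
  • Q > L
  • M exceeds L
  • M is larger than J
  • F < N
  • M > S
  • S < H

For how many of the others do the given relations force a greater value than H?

8

The elements the relations force above H are T, J, P, L, M, K, N, Q — no chain reaches any other.
That is 8.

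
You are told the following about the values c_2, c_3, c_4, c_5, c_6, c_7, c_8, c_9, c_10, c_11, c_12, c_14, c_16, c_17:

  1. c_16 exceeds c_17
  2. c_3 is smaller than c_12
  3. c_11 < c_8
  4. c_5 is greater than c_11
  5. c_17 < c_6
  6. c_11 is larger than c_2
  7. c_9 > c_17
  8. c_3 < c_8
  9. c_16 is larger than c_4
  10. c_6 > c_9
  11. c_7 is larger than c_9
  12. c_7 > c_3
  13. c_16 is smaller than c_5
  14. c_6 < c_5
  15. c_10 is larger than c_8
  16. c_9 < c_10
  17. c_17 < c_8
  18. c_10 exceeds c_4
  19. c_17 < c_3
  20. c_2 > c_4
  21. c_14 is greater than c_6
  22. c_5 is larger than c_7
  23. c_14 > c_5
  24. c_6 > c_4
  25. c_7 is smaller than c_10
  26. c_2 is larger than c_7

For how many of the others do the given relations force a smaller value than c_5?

9

Directly below c_5: c_7, c_16, c_11, c_6.
One step further: c_17, c_9, c_3, c_4, c_2 (9 so far).
Nothing else is reachable below c_5; 9 in all.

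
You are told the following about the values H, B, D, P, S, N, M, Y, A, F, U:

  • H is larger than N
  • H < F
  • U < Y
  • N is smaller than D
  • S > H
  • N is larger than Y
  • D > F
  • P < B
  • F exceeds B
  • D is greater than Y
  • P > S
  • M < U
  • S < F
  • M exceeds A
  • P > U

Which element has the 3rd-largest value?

Chaining the given pairs: A < M < U < Y < N < H < S < P < B < F < D.
The 3rd largest is B.

B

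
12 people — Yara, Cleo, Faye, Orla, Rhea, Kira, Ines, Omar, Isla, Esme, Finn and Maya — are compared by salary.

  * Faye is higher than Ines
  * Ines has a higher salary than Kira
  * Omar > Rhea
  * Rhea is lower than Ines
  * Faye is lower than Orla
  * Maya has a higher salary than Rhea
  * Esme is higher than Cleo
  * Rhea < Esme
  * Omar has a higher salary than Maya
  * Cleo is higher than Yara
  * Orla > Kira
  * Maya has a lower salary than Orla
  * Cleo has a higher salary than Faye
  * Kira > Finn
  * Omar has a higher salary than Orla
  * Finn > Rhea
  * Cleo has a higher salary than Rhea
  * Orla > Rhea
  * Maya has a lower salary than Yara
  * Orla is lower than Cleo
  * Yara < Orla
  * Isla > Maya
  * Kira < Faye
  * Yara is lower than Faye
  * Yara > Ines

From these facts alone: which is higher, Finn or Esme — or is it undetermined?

The relevant relations are Finn < Kira; Kira < Ines; Ines < Yara; Yara < Faye; Faye < Orla; Orla < Cleo; Cleo < Esme.
Together: Finn < Kira < Ines < Yara < Faye < Orla < Cleo < Esme.
So Esme is higher.

Esme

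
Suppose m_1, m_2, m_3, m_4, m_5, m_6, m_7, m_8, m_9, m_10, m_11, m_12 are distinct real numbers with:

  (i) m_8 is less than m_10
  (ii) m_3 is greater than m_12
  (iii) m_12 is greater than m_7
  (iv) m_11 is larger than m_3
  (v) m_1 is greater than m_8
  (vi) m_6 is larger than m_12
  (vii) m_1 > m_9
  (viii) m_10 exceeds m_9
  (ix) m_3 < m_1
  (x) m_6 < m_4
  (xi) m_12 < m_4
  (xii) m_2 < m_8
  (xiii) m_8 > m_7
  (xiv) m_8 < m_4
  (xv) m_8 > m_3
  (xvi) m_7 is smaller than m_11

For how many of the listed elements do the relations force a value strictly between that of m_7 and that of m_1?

3

Chaining upward from m_7 reaches: m_12, m_3, m_6, m_8, m_4, m_10, m_11.
Chaining downward from m_1 reaches: m_12, m_3, m_2, m_9, m_8.
Strictly between m_7 and m_1 are those in both lists: m_12, m_3, m_8 — 3 elements.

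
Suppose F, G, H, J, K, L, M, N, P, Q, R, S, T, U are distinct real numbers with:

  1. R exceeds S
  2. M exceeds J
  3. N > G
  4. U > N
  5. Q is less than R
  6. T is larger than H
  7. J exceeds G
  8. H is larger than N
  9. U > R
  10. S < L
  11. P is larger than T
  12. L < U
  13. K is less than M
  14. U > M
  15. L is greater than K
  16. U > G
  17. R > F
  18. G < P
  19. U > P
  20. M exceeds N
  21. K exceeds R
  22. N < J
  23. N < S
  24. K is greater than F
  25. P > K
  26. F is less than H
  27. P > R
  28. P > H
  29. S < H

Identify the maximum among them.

G is not greatest since G < N; Q is not greatest since Q < R; N is not greatest since N < S; F is not greatest since F < H; S is not greatest since S < R; R is not greatest since R < U; K is not greatest since K < M; H is not greatest since H < T; L is not greatest since L < U; J is not greatest since J < M; T is not greatest since T < P; P is not greatest since P < U; M is not greatest since M < U.
Only U has nothing above it, so U is the maximum.

U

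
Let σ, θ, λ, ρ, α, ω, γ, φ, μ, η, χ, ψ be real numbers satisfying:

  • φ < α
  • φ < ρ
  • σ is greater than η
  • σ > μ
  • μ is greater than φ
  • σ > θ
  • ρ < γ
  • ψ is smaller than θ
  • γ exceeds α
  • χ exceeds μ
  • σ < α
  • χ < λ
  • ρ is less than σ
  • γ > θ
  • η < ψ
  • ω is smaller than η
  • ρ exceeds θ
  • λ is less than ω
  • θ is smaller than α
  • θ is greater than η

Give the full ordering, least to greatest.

Each adjacent pair is fixed by a given relation: φ < μ; μ < χ; χ < λ; λ < ω; ω < η; η < ψ; ψ < θ; θ < ρ; ρ < σ; σ < α; α < γ. Chaining them end to end gives the full order.

φ < μ < χ < λ < ω < η < ψ < θ < ρ < σ < α < γ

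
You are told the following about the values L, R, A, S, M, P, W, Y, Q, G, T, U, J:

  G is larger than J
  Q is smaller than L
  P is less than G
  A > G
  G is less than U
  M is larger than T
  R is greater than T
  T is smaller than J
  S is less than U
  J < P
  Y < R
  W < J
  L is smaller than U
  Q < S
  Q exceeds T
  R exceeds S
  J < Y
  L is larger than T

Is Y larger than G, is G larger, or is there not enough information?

undetermined

Following every chain through G: above G we get A, U; below G we get W, T, J, P.
Y is not reached, and no chain runs the other way from Y to G.
So the given relations leave the order of G and Y undetermined.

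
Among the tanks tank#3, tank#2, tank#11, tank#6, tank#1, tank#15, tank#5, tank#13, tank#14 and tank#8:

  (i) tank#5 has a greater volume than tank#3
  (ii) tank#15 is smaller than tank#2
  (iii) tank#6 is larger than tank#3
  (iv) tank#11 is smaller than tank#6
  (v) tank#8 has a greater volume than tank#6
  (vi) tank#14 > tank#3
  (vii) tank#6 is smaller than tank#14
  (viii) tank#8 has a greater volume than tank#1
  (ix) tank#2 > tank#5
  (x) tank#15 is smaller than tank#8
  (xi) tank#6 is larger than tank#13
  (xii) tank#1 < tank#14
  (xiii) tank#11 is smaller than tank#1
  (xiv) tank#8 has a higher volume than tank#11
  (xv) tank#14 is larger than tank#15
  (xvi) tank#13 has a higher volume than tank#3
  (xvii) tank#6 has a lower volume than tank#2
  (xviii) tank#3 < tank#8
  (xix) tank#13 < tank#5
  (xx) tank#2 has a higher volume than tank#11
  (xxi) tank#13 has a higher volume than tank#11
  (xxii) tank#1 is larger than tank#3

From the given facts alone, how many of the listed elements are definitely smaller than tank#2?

6

Directly below tank#2: tank#15, tank#11, tank#5, tank#6.
One step further: tank#3, tank#13 (6 so far).
Nothing else is reachable below tank#2; 6 in all.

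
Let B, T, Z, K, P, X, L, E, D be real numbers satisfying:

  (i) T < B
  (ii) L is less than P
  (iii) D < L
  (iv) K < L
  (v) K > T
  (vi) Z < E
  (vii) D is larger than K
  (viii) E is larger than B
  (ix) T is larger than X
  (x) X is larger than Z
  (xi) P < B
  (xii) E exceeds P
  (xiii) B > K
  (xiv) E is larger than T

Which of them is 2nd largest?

B

The consecutive relations fix a unique order: Z < X < T < K < D < L < P < B < E.
The 2nd largest is B.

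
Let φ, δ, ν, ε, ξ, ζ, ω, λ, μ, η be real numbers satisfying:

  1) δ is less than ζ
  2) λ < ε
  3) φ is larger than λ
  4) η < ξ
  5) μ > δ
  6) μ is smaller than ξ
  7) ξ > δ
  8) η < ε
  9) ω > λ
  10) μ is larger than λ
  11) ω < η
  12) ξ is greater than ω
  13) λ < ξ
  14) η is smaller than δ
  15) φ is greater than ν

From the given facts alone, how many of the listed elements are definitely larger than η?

5

From η the given relations immediately reach δ, ε, ξ.
From those, μ, ζ — 5 in total.
Nothing else is reachable above η; 5 in all.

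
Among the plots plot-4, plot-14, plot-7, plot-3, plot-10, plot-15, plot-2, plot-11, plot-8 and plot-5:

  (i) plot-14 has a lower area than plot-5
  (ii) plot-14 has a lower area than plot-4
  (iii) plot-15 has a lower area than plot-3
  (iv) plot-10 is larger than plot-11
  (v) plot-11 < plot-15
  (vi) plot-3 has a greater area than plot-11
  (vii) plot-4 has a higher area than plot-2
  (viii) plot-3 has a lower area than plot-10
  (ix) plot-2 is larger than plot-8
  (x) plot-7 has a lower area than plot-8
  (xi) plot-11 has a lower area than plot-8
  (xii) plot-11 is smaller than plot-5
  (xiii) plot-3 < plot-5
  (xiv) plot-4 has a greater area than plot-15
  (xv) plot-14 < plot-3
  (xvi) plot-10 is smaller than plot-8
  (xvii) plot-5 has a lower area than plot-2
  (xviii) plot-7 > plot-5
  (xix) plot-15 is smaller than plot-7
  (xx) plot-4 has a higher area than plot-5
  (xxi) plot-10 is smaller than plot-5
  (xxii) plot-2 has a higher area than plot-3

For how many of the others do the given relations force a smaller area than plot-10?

Directly below plot-10: plot-11, plot-3.
One step further: plot-14, plot-15 (4 so far).
Nothing else is reachable below plot-10; 4 in all.

4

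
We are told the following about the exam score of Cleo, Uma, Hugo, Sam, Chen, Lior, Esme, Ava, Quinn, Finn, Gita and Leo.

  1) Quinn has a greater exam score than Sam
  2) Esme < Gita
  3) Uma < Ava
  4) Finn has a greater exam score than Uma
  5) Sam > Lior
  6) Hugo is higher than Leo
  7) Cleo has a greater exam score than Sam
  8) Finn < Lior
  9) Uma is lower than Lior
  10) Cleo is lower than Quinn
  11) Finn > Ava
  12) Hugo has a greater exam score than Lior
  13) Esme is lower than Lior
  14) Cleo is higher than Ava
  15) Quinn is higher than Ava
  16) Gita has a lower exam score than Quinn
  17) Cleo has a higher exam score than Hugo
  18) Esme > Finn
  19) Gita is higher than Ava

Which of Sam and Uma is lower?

The relevant relations are Uma < Ava; Ava < Finn; Finn < Esme; Esme < Lior; Lior < Sam.
Together: Uma < Ava < Finn < Esme < Lior < Sam.
So Uma < Sam; Uma is the lower of the two.

Uma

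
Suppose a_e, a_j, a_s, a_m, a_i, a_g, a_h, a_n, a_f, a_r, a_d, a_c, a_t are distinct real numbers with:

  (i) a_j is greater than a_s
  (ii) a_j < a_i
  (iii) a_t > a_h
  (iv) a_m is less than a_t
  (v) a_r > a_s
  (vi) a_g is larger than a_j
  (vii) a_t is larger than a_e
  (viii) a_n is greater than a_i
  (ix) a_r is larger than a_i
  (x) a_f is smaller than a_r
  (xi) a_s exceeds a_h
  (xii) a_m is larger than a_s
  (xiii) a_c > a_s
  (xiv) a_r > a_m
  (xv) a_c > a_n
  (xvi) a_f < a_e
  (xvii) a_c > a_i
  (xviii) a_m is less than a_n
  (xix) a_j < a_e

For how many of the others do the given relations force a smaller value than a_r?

6

The elements the relations force below a_r are a_h, a_s, a_j, a_m, a_f, a_i — no chain reaches any other.
That is 6.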